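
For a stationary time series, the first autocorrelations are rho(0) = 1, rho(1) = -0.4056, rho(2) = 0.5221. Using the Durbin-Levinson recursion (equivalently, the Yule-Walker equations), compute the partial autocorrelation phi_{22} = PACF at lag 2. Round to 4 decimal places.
\phi_{22} = 0.4280

The PACF at lag k is phi_{kk}, the last component of the solution
to the Yule-Walker system G_k phi = r_k where
  (G_k)_{ij} = rho(|i - j|), (r_k)_i = rho(i), i,j = 1..k.
Equivalently, Durbin-Levinson gives phi_{kk} iteratively:
  phi_{11} = rho(1)
  phi_{kk} = [rho(k) - sum_{j=1..k-1} phi_{k-1,j} rho(k-j)]
            / [1 - sum_{j=1..k-1} phi_{k-1,j} rho(j)],
  phi_{k,j} = phi_{k-1,j} - phi_{kk} phi_{k-1,k-j},  j = 1..k-1.
Step k = 1:
  phi_11 = rho(1) = -0.4056.
Step k = 2:
  phi_22 = [rho(2) - phi_11 rho(1)] / [1 - phi_11 rho(1)] = [0.5221 - (-0.4056)(-0.4056)] / [1 - (-0.4056)(-0.4056)]
         = 0.35758864 / 0.83548864 = 0.428.
Therefore phi_{22} = 0.4280.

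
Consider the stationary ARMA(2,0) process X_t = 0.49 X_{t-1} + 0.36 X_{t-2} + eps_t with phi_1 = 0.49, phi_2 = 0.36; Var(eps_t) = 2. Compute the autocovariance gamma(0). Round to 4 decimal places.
\gamma(0) = 5.5527

Multiply the model equation by X_{t-k} and take expectations. With theta_0 = psi_0 = 1 and psi_j the MA(infinity) weights, this gives
  gamma(k) - sum_i phi_i gamma(k-i) = c_k,
  c_k = sigma^2 * sum_{j=k..q} theta_j psi_{j-k}   (c_k = 0 for k > q),
using gamma(-m) = gamma(m).
Pure AR (q = 0): c_0 = sigma^2 = 2, c_k = 0 for k >= 1.
Equations for k = 0, 1, 2 (AR order 2, c_2 = 0):
  (E0) gamma(0) = phi_1 gamma(1) + phi_2 gamma(2) + c_0
  (E1) gamma(1) = phi_1 gamma(0) + phi_2 gamma(1) + c_1
  (E2) gamma(2) = phi_1 gamma(1) + phi_2 gamma(0)
From (E1): gamma(1) = A gamma(0) + B with
  A = phi_1 / (1 - phi_2) = 0.49 / 0.64 = 0.765625,   B = c_1 / (1 - phi_2) = 0 / 0.64 = 0.
Insert (E2) into (E0): gamma(0) (1 - phi_2^2) = phi_1 (1 + phi_2) gamma(1) + c_0.
  phi_1 (1 + phi_2) = (0.49)(1.36) = 0.6664,   1 - phi_2^2 = 0.8704.
Replace gamma(1) by A gamma(0) + B and collect gamma(0):
  gamma(0) [0.8704 - (0.6664)(0.765625)] = c_0 = 2
  gamma(0) * 0.360188 = 2
  gamma(0) = 2 / 0.360188 = 5.552664.
Therefore gamma(0) = 5.5527 (to 4 decimal places).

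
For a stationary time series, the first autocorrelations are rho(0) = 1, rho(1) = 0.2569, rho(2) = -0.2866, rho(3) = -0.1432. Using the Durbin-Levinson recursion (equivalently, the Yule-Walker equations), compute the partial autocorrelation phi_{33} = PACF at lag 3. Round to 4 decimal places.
\phi_{33} = 0.0689

The PACF at lag k is phi_{kk}, the last component of the solution
to the Yule-Walker system G_k phi = r_k where
  (G_k)_{ij} = rho(|i - j|), (r_k)_i = rho(i), i,j = 1..k.
Equivalently, Durbin-Levinson gives phi_{kk} iteratively:
  phi_{11} = rho(1)
  phi_{kk} = [rho(k) - sum_{j=1..k-1} phi_{k-1,j} rho(k-j)]
            / [1 - sum_{j=1..k-1} phi_{k-1,j} rho(j)],
  phi_{k,j} = phi_{k-1,j} - phi_{kk} phi_{k-1,k-j},  j = 1..k-1.
Step k = 1:
  phi_11 = rho(1) = 0.2569.
Step k = 2:
  phi_22 = [rho(2) - phi_11 rho(1)] / [1 - phi_11 rho(1)] = [-0.2866 - (0.2569)(0.2569)] / [1 - (0.2569)(0.2569)]
         = -0.35259761 / 0.93400239 = -0.377513.
  Update: phi_21 = phi_11 - phi_22 phi_11 = 0.2569 - (-0.377513)(0.2569) = 0.353883.
Step k = 3:
  phi_33 = [rho(3) - phi_21 rho(2) - phi_22 rho(1)] / [1 - phi_21 rho(1) - phi_22 rho(2)]
    numerator   = -0.1432 - (0.353883)(-0.2866) - (-0.377513)(0.2569) = 0.05520583
    denominator = 1 - (0.353883)(0.2569) - (-0.377513)(-0.2866) = 0.80089237
  phi_33 = 0.05520583 / 0.80089237 = 0.0689.
Therefore phi_{33} = 0.0689.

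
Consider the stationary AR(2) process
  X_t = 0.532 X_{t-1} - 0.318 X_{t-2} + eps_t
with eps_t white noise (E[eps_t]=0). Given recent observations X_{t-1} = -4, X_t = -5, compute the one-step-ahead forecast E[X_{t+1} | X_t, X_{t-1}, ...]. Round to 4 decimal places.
E[X_{t+1} \mid \mathcal F_t] = -1.3880

For an AR(p) model X_t = c + sum_i phi_i X_{t-i} + eps_t, the
one-step-ahead conditional mean is
  E[X_{t+1} | X_t, ...] = c + sum_i phi_i X_{t+1-i}.
Substitute known values:
  E[X_{t+1} | ...] = (0.532) * (-5) + (-0.318) * (-4)
                   = -1.3880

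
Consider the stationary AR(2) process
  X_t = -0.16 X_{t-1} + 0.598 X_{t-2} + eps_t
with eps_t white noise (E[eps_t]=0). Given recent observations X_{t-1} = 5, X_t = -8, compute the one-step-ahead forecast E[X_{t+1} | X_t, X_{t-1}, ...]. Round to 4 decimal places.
E[X_{t+1} \mid \mathcal F_t] = 4.2700

For an AR(p) model X_t = c + sum_i phi_i X_{t-i} + eps_t, the
one-step-ahead conditional mean is
  E[X_{t+1} | X_t, ...] = c + sum_i phi_i X_{t+1-i}.
Substitute known values:
  E[X_{t+1} | ...] = (-0.16) * (-8) + (0.598) * (5)
                   = 4.2700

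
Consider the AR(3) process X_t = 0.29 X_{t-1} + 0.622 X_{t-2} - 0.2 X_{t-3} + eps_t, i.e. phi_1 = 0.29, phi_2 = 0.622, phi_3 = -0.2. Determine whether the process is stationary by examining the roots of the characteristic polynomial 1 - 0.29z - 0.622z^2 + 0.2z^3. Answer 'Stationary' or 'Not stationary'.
\text{Stationary}

The AR(p) characteristic polynomial is P(z) = 1 - 0.29z - 0.622z^2 + 0.2z^3.
Stationarity requires all roots to lie outside the unit circle, i.e. |z| > 1 for every root.
Degree 3: look for a simple real root z0 first, then factor out (1 - z/z0) and solve the remaining quadratic.
Testing z0 = -1.25: P(-1.25) = 1 + (-0.29)(-1.25) + (-0.622)(-1.25)^2 + (0.2)(-1.25)^3
  = 1 + (0.3625) + (-0.971875) + (-0.390625) = 0.  So z_0 = -1.25 is a root, |z_0| = 1.25.
Divide out the factor (1 + 0.8 z) = (1 - z/z0) (since 1/z0 = -0.8):
  P(z) = (1 + 0.8 z)(1 + (-1.09) z + (0.25) z^2)
  [check: z-coef -1.09 - (-0.8) = -0.29; z^2-coef 0.25 - (-0.8)(-1.09) = -0.622; z^3-coef -(-0.8)(0.25) = 0.2.]
Remaining roots from the quadratic factor 1 + (-1.09) z + (0.25) z^2:
  Set 1 + (-1.09) z + (0.25) z^2 = 0, i.e. a z^2 + b z + c = 0 with a = 0.25, b = -1.09, c = 1.
  Discriminant D = b^2 - 4ac = (-1.09)^2 - 4*(0.25)*1 = 1.1881 - (1) = 0.1881.
  D >= 0, so the roots are real: z = (-b +/- sqrt(D)) / (2a) = (1.09 +/- 0.433705) / (0.5).
    z_1 = (1.09 + 0.433705) / (0.5) = 3.0474,   |z_1| = 3.0474.
    z_2 = (1.09 - 0.433705) / (0.5) = 1.3126,   |z_2| = 1.3126.
Moduli of all roots: 1.2500, 3.0474, 1.3126.
All moduli strictly greater than 1? Yes.
Verdict: Stationary.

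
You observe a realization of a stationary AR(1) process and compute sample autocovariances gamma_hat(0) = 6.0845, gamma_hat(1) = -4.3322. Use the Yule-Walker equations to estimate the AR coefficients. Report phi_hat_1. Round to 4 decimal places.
\hat\phi_{1} = -0.7120

The Yule-Walker equations for an AR(p) process read, in matrix form,
  Gamma_p phi = r_p,   with   (Gamma_p)_{ij} = gamma(|i - j|),
                       (r_p)_i = gamma(i),   i,j = 1..p.
Substitute the sample gammas (Toeplitz matrix and right-hand side of size 1):
  Gamma_p = [[6.0845]]
  r_p     = [-4.3322]
With p = 1 this is the single equation gamma(0) phi_1 = gamma(1):
  phi_hat_1 = gamma(1) / gamma(0) = -4.3322 / 6.0845 = -0.7120.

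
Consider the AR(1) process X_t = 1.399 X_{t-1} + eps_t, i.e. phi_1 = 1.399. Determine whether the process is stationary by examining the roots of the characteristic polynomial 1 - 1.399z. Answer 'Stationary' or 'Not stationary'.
\text{Not stationary}

The AR(p) characteristic polynomial is P(z) = 1 - 1.399z.
Stationarity requires all roots to lie outside the unit circle, i.e. |z| > 1 for every root.
This is linear in z: 1 + (-1.399) z = 0  =>  z = -1/(-1.399) = 0.714796,  |z| = 0.714796.
Moduli of all roots: 0.7148.
All moduli strictly greater than 1? No.
Verdict: Not stationary.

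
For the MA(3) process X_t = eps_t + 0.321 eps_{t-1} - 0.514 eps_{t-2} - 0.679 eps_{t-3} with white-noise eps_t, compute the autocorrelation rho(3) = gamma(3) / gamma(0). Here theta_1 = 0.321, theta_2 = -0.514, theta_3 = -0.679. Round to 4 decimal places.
\rho(3) = -0.3714

For an MA(q) process with theta_0 = 1, the autocovariance is
  gamma(k) = sigma^2 * sum_{i=0..q-k} theta_i * theta_{i+k},
and rho(k) = gamma(k) / gamma(0). Sigma^2 cancels.
  numerator   = (1)*(-0.679) = -0.679.
  denominator = (1)^2 + (0.321)^2 + (-0.514)^2 + (-0.679)^2 = 1.828278.
  rho(3) = -0.679 / 1.828278 = -0.3714.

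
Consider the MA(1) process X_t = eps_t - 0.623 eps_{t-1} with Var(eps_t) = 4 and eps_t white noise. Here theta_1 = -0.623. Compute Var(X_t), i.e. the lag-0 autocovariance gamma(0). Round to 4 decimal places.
\gamma(0) = 5.5525

For an MA(q) process X_t = eps_t + sum_i theta_i eps_{t-i} with
Var(eps_t) = sigma^2, the variance is
  gamma(0) = sigma^2 * (1 + sum_i theta_i^2).
  sum_i theta_i^2 = (-0.623)^2 = 0.388129.
  gamma(0) = 4 * (1 + 0.388129) = 4 * 1.388129 = 5.552516, which rounds to 5.5525.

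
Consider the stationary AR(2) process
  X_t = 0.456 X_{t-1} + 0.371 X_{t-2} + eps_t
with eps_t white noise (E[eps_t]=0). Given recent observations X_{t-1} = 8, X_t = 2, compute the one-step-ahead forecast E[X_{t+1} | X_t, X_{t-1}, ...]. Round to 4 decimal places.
E[X_{t+1} \mid \mathcal F_t] = 3.8800

For an AR(p) model X_t = c + sum_i phi_i X_{t-i} + eps_t, the
one-step-ahead conditional mean is
  E[X_{t+1} | X_t, ...] = c + sum_i phi_i X_{t+1-i}.
Substitute known values:
  E[X_{t+1} | ...] = (0.456) * (2) + (0.371) * (8)
                   = 3.8800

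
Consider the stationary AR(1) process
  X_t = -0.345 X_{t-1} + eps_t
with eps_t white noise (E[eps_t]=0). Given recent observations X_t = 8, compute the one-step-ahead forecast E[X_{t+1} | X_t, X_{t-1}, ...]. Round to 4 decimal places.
E[X_{t+1} \mid \mathcal F_t] = -2.7600

For an AR(p) model X_t = c + sum_i phi_i X_{t-i} + eps_t, the
one-step-ahead conditional mean is
  E[X_{t+1} | X_t, ...] = c + sum_i phi_i X_{t+1-i}.
Substitute known values:
  E[X_{t+1} | ...] = (-0.345) * (8)
                   = -2.7600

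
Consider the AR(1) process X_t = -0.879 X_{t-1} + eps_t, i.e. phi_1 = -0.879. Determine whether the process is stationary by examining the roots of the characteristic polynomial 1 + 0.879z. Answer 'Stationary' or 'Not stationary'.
\text{Stationary}

The AR(p) characteristic polynomial is P(z) = 1 + 0.879z.
Stationarity requires all roots to lie outside the unit circle, i.e. |z| > 1 for every root.
This is linear in z: 1 + (0.879) z = 0  =>  z = -1/(0.879) = -1.137656,  |z| = 1.137656.
Moduli of all roots: 1.1377.
All moduli strictly greater than 1? Yes.
Verdict: Stationary.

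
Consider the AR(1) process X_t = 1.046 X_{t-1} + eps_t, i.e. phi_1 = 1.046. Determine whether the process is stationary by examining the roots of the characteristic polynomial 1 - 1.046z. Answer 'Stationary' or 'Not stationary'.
\text{Not stationary}

The AR(p) characteristic polynomial is P(z) = 1 - 1.046z.
Stationarity requires all roots to lie outside the unit circle, i.e. |z| > 1 for every root.
This is linear in z: 1 + (-1.046) z = 0  =>  z = -1/(-1.046) = 0.956023,  |z| = 0.956023.
Moduli of all roots: 0.9560.
All moduli strictly greater than 1? No.
Verdict: Not stationary.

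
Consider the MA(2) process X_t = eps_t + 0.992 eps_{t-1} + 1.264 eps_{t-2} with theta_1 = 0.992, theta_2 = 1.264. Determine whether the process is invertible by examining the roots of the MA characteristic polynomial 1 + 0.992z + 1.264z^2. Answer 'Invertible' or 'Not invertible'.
\text{Not invertible}

The MA(q) characteristic polynomial is P(z) = 1 + 0.992z + 1.264z^2.
Invertibility requires all roots to lie outside the unit circle, i.e. |z| > 1 for every root.
Set 1 + (0.992) z + (1.264) z^2 = 0, i.e. a z^2 + b z + c = 0 with a = 1.264, b = 0.992, c = 1.
Discriminant D = b^2 - 4ac = (0.992)^2 - 4*(1.264)*1 = 0.984064 - (5.056) = -4.071936.
D < 0, so the roots are the complex-conjugate pair z = (-b +/- i sqrt(-D)) / (2a) = -0.3924 +/- 0.7982i.
For a conjugate pair |z|^2 = z * conj(z) = (product of roots) = c/a = 1/(1.264) = 0.791139, so |z| = sqrt(0.791139) = 0.8895 for both roots.
Moduli of all roots: 0.8895, 0.8895.
All moduli strictly greater than 1? No.
Verdict: Not invertible.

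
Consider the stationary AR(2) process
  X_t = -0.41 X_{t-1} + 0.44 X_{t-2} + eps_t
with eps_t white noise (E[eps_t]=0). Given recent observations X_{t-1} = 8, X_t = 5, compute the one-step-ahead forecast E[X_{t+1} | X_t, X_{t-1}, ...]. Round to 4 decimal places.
E[X_{t+1} \mid \mathcal F_t] = 1.4700

For an AR(p) model X_t = c + sum_i phi_i X_{t-i} + eps_t, the
one-step-ahead conditional mean is
  E[X_{t+1} | X_t, ...] = c + sum_i phi_i X_{t+1-i}.
Substitute known values:
  E[X_{t+1} | ...] = (-0.41) * (5) + (0.44) * (8)
                   = 1.4700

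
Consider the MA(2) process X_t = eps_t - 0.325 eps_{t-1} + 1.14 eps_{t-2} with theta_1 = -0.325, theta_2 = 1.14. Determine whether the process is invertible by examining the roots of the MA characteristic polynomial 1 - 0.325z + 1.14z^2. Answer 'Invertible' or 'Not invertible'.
\text{Not invertible}

The MA(q) characteristic polynomial is P(z) = 1 - 0.325z + 1.14z^2.
Invertibility requires all roots to lie outside the unit circle, i.e. |z| > 1 for every root.
Set 1 + (-0.325) z + (1.14) z^2 = 0, i.e. a z^2 + b z + c = 0 with a = 1.14, b = -0.325, c = 1.
Discriminant D = b^2 - 4ac = (-0.325)^2 - 4*(1.14)*1 = 0.105625 - (4.56) = -4.454375.
D < 0, so the roots are the complex-conjugate pair z = (-b +/- i sqrt(-D)) / (2a) = 0.1425 +/- 0.9257i.
For a conjugate pair |z|^2 = z * conj(z) = (product of roots) = c/a = 1/(1.14) = 0.877193, so |z| = sqrt(0.877193) = 0.9366 for both roots.
Moduli of all roots: 0.9366, 0.9366.
All moduli strictly greater than 1? No.
Verdict: Not invertible.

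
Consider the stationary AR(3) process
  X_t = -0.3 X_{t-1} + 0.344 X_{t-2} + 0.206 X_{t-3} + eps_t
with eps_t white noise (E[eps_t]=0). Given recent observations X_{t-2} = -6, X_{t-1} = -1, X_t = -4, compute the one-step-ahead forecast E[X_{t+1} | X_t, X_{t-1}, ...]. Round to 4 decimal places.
E[X_{t+1} \mid \mathcal F_t] = -0.3800

For an AR(p) model X_t = c + sum_i phi_i X_{t-i} + eps_t, the
one-step-ahead conditional mean is
  E[X_{t+1} | X_t, ...] = c + sum_i phi_i X_{t+1-i}.
Substitute known values:
  E[X_{t+1} | ...] = (-0.3) * (-4) + (0.344) * (-1) + (0.206) * (-6)
                   = -0.3800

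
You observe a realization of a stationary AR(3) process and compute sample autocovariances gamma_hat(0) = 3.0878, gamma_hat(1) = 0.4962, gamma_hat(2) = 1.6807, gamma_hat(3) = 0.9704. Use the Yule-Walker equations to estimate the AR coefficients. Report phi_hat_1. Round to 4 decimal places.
\hat\phi_{1} = -0.0680

The Yule-Walker equations for an AR(p) process read, in matrix form,
  Gamma_p phi = r_p,   with   (Gamma_p)_{ij} = gamma(|i - j|),
                       (r_p)_i = gamma(i),   i,j = 1..p.
Substitute the sample gammas (Toeplitz matrix and right-hand side of size 3):
  Gamma_p = [[3.0878, 0.4962, 1.6807], [0.4962, 3.0878, 0.4962], [1.6807, 0.4962, 3.0878]]
  r_p     = [0.4962, 1.6807, 0.9704]
Written out (R1..R3):
  (R1) 3.0878 phi_1 + 0.4962 phi_2 + 1.6807 phi_3 = 0.4962
  (R2) 0.4962 phi_1 + 3.0878 phi_2 + 0.4962 phi_3 = 1.6807
  (R3) 1.6807 phi_1 + 0.4962 phi_2 + 3.0878 phi_3 = 0.9704
Gaussian elimination:
  R2 <- R2 - (0.4962/3.0878) R1 = R2 - (0.160697) R1:  3.008062 phi_2 + 0.226117 phi_3 = 1.600962
  R3 <- R3 - (1.6807/3.0878) R1 = R3 - (0.544303) R1:  0.226117 phi_2 + 2.172989 phi_3 = 0.700317
  R3 <- R3 - (0.226117/3.008062) R2 = R3 - (0.07517) R2:  2.155992 phi_3 = 0.579972
Back-substitution:
  phi_hat_3 = 0.579972 / 2.155992 = 0.269005
  phi_hat_2 = (1.600962 - (0.226117)(0.269005)) / 3.008062 = 0.512003
  phi_hat_1 = (0.4962 - (0.4962)(0.512003) - (1.6807)(0.269005)) / 3.0878 = -0.068
So phi_hat = [-0.0680, 0.5120, 0.2690].
Therefore phi_hat_1 = -0.0680.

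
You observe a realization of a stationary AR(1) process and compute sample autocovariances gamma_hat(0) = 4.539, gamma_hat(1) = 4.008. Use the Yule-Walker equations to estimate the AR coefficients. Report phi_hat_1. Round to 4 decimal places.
\hat\phi_{1} = 0.8830

The Yule-Walker equations for an AR(p) process read, in matrix form,
  Gamma_p phi = r_p,   with   (Gamma_p)_{ij} = gamma(|i - j|),
                       (r_p)_i = gamma(i),   i,j = 1..p.
Substitute the sample gammas (Toeplitz matrix and right-hand side of size 1):
  Gamma_p = [[4.539]]
  r_p     = [4.008]
With p = 1 this is the single equation gamma(0) phi_1 = gamma(1):
  phi_hat_1 = gamma(1) / gamma(0) = 4.008 / 4.539 = 0.8830.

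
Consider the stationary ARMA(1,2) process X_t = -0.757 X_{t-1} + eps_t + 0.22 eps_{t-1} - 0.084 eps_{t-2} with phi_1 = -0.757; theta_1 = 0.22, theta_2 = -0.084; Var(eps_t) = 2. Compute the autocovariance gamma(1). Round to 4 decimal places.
\gamma(1) = -1.7892

Multiply the model equation by X_{t-k} and take expectations. With theta_0 = psi_0 = 1 and psi_j the MA(infinity) weights, this gives
  gamma(k) - sum_i phi_i gamma(k-i) = c_k,
  c_k = sigma^2 * sum_{j=k..q} theta_j psi_{j-k}   (c_k = 0 for k > q),
using gamma(-m) = gamma(m).
psi-weights needed (psi_j = theta_j + sum_i phi_i psi_{j-i}):
  psi_1 = theta_1 + phi_1 = 0.22 + (-0.757) = -0.537
  psi_2 = theta_2 + phi_1 psi_1 = -0.084 + (-0.757)(-0.537) = 0.322509
Right-hand sides:
  c_0 = sigma^2 (1 + theta_1 psi_1 + theta_2 psi_2) = 2 * (1 + (0.22)(-0.537) + (-0.084)(0.322509)) = 2 * 0.854769 = 1.709538
  c_1 = sigma^2 (theta_1 + theta_2 psi_1) = 2 * (0.22 + (-0.084)(-0.537)) = 0.530216
  c_2 = sigma^2 theta_2 = 2 * (-0.084) = -0.168
Equations for k = 0 and k = 1 (AR order 1):
  gamma(0) = phi_1 gamma(1) + c_0
  gamma(1) = phi_1 gamma(0) + c_1
Substituting the second into the first: gamma(0) (1 - phi_1^2) = c_0 + phi_1 c_1, so
  gamma(0) = (c_0 + phi_1 c_1) / (1 - phi_1^2) = (1.709538 + (-0.757)(0.530216)) / (1 - (-0.757)^2) = 1.308165 / 0.426951 = 3.06397.
  gamma(1) = phi_1 gamma(0) + c_1 = (-0.757)(3.06397) + (0.530216) = -1.789209.
Therefore gamma(1) = -1.7892 (to 4 decimal places).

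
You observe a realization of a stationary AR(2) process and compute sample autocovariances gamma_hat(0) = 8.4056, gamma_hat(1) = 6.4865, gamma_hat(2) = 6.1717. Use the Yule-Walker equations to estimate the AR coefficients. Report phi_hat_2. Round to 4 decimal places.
\hat\phi_{2} = 0.3430

The Yule-Walker equations for an AR(p) process read, in matrix form,
  Gamma_p phi = r_p,   with   (Gamma_p)_{ij} = gamma(|i - j|),
                       (r_p)_i = gamma(i),   i,j = 1..p.
Substitute the sample gammas (Toeplitz matrix and right-hand side of size 2):
  Gamma_p = [[8.4056, 6.4865], [6.4865, 8.4056]]
  r_p     = [6.4865, 6.1717]
Written out:
  8.4056 phi_1 + 6.4865 phi_2 = 6.4865
  6.4865 phi_1 + 8.4056 phi_2 = 6.1717
Solve by Cramer's rule:
  det = gamma(0)^2 - gamma(1)^2 = (8.4056)^2 - (6.4865)^2 = 70.65411136 - 42.07468225 = 28.57942911
  phi_hat_1 = [gamma(1) gamma(0) - gamma(1) gamma(2)] / det = [(6.4865)(8.4056) - (6.4865)(6.1717)] / 28.57942911 = 14.49019235 / 28.57942911 = 0.507
  phi_hat_2 = [gamma(0) gamma(2) - gamma(1)^2] / det = [(8.4056)(6.1717) - (6.4865)^2] / 28.57942911 = 9.80215927 / 28.57942911 = 0.343
So phi_hat = [0.5070, 0.3430].
Therefore phi_hat_2 = 0.3430.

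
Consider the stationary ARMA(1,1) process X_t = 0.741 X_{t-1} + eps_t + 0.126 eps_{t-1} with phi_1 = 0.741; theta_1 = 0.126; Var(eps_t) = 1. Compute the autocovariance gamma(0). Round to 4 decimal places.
\gamma(0) = 2.6670

Multiply the model equation by X_{t-k} and take expectations. With theta_0 = psi_0 = 1 and psi_j the MA(infinity) weights, this gives
  gamma(k) - sum_i phi_i gamma(k-i) = c_k,
  c_k = sigma^2 * sum_{j=k..q} theta_j psi_{j-k}   (c_k = 0 for k > q),
using gamma(-m) = gamma(m).
psi-weights needed (psi_j = theta_j + sum_i phi_i psi_{j-i}):
  psi_1 = theta_1 + phi_1 = 0.126 + (0.741) = 0.867
Right-hand sides:
  c_0 = sigma^2 (1 + theta_1 psi_1) = 1 * (1 + (0.126)(0.867)) = 1 * 1.109242 = 1.109242
  c_1 = sigma^2 theta_1 = 1 * (0.126) = 0.126
  c_2 = 0
Equations for k = 0 and k = 1 (AR order 1):
  gamma(0) = phi_1 gamma(1) + c_0
  gamma(1) = phi_1 gamma(0) + c_1
Substituting the second into the first: gamma(0) (1 - phi_1^2) = c_0 + phi_1 c_1, so
  gamma(0) = (c_0 + phi_1 c_1) / (1 - phi_1^2) = (1.109242 + (0.741)(0.126)) / (1 - (0.741)^2) = 1.202608 / 0.450919 = 2.667016.
Therefore gamma(0) = 2.6670 (to 4 decimal places).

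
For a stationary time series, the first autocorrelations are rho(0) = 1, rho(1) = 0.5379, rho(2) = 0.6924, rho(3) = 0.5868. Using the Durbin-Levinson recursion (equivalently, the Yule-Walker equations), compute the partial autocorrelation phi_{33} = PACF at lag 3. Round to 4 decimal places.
\phi_{33} = 0.2500

The PACF at lag k is phi_{kk}, the last component of the solution
to the Yule-Walker system G_k phi = r_k where
  (G_k)_{ij} = rho(|i - j|), (r_k)_i = rho(i), i,j = 1..k.
Equivalently, Durbin-Levinson gives phi_{kk} iteratively:
  phi_{11} = rho(1)
  phi_{kk} = [rho(k) - sum_{j=1..k-1} phi_{k-1,j} rho(k-j)]
            / [1 - sum_{j=1..k-1} phi_{k-1,j} rho(j)],
  phi_{k,j} = phi_{k-1,j} - phi_{kk} phi_{k-1,k-j},  j = 1..k-1.
Step k = 1:
  phi_11 = rho(1) = 0.5379.
Step k = 2:
  phi_22 = [rho(2) - phi_11 rho(1)] / [1 - phi_11 rho(1)] = [0.6924 - (0.5379)(0.5379)] / [1 - (0.5379)(0.5379)]
         = 0.40306359 / 0.71066359 = 0.567165.
  Update: phi_21 = phi_11 - phi_22 phi_11 = 0.5379 - (0.567165)(0.5379) = 0.232822.
Step k = 3:
  phi_33 = [rho(3) - phi_21 rho(2) - phi_22 rho(1)] / [1 - phi_21 rho(1) - phi_22 rho(2)]
    numerator   = 0.5868 - (0.232822)(0.6924) - (0.567165)(0.5379) = 0.12051601
    denominator = 1 - (0.232822)(0.5379) - (0.567165)(0.6924) = 0.48205999
  phi_33 = 0.12051601 / 0.48205999 = 0.25.
Therefore phi_{33} = 0.2500.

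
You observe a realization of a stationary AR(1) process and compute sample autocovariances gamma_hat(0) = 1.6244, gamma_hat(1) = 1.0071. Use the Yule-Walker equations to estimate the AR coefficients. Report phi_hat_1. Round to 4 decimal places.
\hat\phi_{1} = 0.6200

The Yule-Walker equations for an AR(p) process read, in matrix form,
  Gamma_p phi = r_p,   with   (Gamma_p)_{ij} = gamma(|i - j|),
                       (r_p)_i = gamma(i),   i,j = 1..p.
Substitute the sample gammas (Toeplitz matrix and right-hand side of size 1):
  Gamma_p = [[1.6244]]
  r_p     = [1.0071]
With p = 1 this is the single equation gamma(0) phi_1 = gamma(1):
  phi_hat_1 = gamma(1) / gamma(0) = 1.0071 / 1.6244 = 0.6200.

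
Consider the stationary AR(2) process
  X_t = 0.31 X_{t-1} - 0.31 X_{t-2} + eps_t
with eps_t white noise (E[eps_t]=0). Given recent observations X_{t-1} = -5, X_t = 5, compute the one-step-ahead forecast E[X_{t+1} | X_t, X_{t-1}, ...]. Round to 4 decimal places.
E[X_{t+1} \mid \mathcal F_t] = 3.1000

For an AR(p) model X_t = c + sum_i phi_i X_{t-i} + eps_t, the
one-step-ahead conditional mean is
  E[X_{t+1} | X_t, ...] = c + sum_i phi_i X_{t+1-i}.
Substitute known values:
  E[X_{t+1} | ...] = (0.31) * (5) + (-0.31) * (-5)
                   = 3.1000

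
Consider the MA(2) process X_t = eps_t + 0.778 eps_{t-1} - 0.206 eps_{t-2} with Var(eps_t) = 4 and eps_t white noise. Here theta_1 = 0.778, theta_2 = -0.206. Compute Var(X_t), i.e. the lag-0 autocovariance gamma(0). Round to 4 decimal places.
\gamma(0) = 6.5909

For an MA(q) process X_t = eps_t + sum_i theta_i eps_{t-i} with
Var(eps_t) = sigma^2, the variance is
  gamma(0) = sigma^2 * (1 + sum_i theta_i^2).
  sum_i theta_i^2 = (0.778)^2 + (-0.206)^2 = 0.605284 + 0.042436 = 0.64772.
  gamma(0) = 4 * (1 + 0.64772) = 4 * 1.64772 = 6.59088, which rounds to 6.5909.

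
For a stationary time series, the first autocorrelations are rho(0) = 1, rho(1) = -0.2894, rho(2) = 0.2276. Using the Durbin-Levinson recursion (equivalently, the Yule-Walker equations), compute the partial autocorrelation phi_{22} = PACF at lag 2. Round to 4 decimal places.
\phi_{22} = 0.1570

The PACF at lag k is phi_{kk}, the last component of the solution
to the Yule-Walker system G_k phi = r_k where
  (G_k)_{ij} = rho(|i - j|), (r_k)_i = rho(i), i,j = 1..k.
Equivalently, Durbin-Levinson gives phi_{kk} iteratively:
  phi_{11} = rho(1)
  phi_{kk} = [rho(k) - sum_{j=1..k-1} phi_{k-1,j} rho(k-j)]
            / [1 - sum_{j=1..k-1} phi_{k-1,j} rho(j)],
  phi_{k,j} = phi_{k-1,j} - phi_{kk} phi_{k-1,k-j},  j = 1..k-1.
Step k = 1:
  phi_11 = rho(1) = -0.2894.
Step k = 2:
  phi_22 = [rho(2) - phi_11 rho(1)] / [1 - phi_11 rho(1)] = [0.2276 - (-0.2894)(-0.2894)] / [1 - (-0.2894)(-0.2894)]
         = 0.14384764 / 0.91624764 = 0.157.
Therefore phi_{22} = 0.1570.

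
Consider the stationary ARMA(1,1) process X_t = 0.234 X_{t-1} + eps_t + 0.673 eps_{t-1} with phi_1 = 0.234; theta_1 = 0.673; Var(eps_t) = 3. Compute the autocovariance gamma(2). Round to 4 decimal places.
\gamma(2) = 0.7797

Multiply the model equation by X_{t-k} and take expectations. With theta_0 = psi_0 = 1 and psi_j the MA(infinity) weights, this gives
  gamma(k) - sum_i phi_i gamma(k-i) = c_k,
  c_k = sigma^2 * sum_{j=k..q} theta_j psi_{j-k}   (c_k = 0 for k > q),
using gamma(-m) = gamma(m).
psi-weights needed (psi_j = theta_j + sum_i phi_i psi_{j-i}):
  psi_1 = theta_1 + phi_1 = 0.673 + (0.234) = 0.907
Right-hand sides:
  c_0 = sigma^2 (1 + theta_1 psi_1) = 3 * (1 + (0.673)(0.907)) = 3 * 1.610411 = 4.831233
  c_1 = sigma^2 theta_1 = 3 * (0.673) = 2.019
  c_2 = 0
Equations for k = 0 and k = 1 (AR order 1):
  gamma(0) = phi_1 gamma(1) + c_0
  gamma(1) = phi_1 gamma(0) + c_1
Substituting the second into the first: gamma(0) (1 - phi_1^2) = c_0 + phi_1 c_1, so
  gamma(0) = (c_0 + phi_1 c_1) / (1 - phi_1^2) = (4.831233 + (0.234)(2.019)) / (1 - (0.234)^2) = 5.303679 / 0.945244 = 5.61091.
  gamma(1) = phi_1 gamma(0) + c_1 = (0.234)(5.61091) + (2.019) = 3.331953.
For k = 2 (> q): gamma(2) = phi_1 gamma(1) = (0.234)(3.331953) = 0.779677.
Therefore gamma(2) = 0.7797 (to 4 decimal places).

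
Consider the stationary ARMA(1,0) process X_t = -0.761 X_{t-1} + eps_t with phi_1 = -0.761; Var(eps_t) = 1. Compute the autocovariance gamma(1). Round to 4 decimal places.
\gamma(1) = -1.8081

Multiply the model equation by X_{t-k} and take expectations. With theta_0 = psi_0 = 1 and psi_j the MA(infinity) weights, this gives
  gamma(k) - sum_i phi_i gamma(k-i) = c_k,
  c_k = sigma^2 * sum_{j=k..q} theta_j psi_{j-k}   (c_k = 0 for k > q),
using gamma(-m) = gamma(m).
Pure AR (q = 0): c_0 = sigma^2 = 1, c_k = 0 for k >= 1.
Equations for k = 0 and k = 1 (AR order 1):
  gamma(0) = phi_1 gamma(1) + c_0
  gamma(1) = phi_1 gamma(0) + c_1
Substituting the second into the first: gamma(0) (1 - phi_1^2) = c_0 + phi_1 c_1, so
  gamma(0) = c_0 / (1 - phi_1^2) = 1 / (1 - (-0.761)^2) = 1 / 0.420879 = 2.37598.
  gamma(1) = phi_1 gamma(0) = (-0.761)(2.37598) = -1.808121.
Therefore gamma(1) = -1.8081 (to 4 decimal places).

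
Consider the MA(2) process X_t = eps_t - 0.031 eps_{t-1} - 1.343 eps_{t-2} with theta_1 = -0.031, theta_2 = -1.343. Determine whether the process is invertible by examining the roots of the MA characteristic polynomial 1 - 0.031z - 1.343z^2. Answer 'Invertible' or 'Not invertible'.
\text{Not invertible}

The MA(q) characteristic polynomial is P(z) = 1 - 0.031z - 1.343z^2.
Invertibility requires all roots to lie outside the unit circle, i.e. |z| > 1 for every root.
Set 1 + (-0.031) z + (-1.343) z^2 = 0, i.e. a z^2 + b z + c = 0 with a = -1.343, b = -0.031, c = 1.
Discriminant D = b^2 - 4ac = (-0.031)^2 - 4*(-1.343)*1 = 0.000961 - (-5.372) = 5.372961.
D >= 0, so the roots are real: z = (-b +/- sqrt(D)) / (2a) = (0.031 +/- 2.317965) / (-2.686).
  z_1 = (0.031 + 2.317965) / (-2.686) = -0.8745,   |z_1| = 0.8745.
  z_2 = (0.031 - 2.317965) / (-2.686) = 0.8514,   |z_2| = 0.8514.
Moduli of all roots: 0.8745, 0.8514.
All moduli strictly greater than 1? No.
Verdict: Not invertible.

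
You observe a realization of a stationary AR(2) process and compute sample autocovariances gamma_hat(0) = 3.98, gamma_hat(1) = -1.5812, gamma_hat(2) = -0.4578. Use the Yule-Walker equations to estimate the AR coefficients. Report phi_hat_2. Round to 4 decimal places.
\hat\phi_{2} = -0.3240

The Yule-Walker equations for an AR(p) process read, in matrix form,
  Gamma_p phi = r_p,   with   (Gamma_p)_{ij} = gamma(|i - j|),
                       (r_p)_i = gamma(i),   i,j = 1..p.
Substitute the sample gammas (Toeplitz matrix and right-hand side of size 2):
  Gamma_p = [[3.98, -1.5812], [-1.5812, 3.98]]
  r_p     = [-1.5812, -0.4578]
Written out:
  3.98 phi_1 - 1.5812 phi_2 = -1.5812
  -1.5812 phi_1 + 3.98 phi_2 = -0.4578
Solve by Cramer's rule:
  det = gamma(0)^2 - gamma(1)^2 = (3.98)^2 - (-1.5812)^2 = 15.8404 - 2.50019344 = 13.34020656
  phi_hat_1 = [gamma(1) gamma(0) - gamma(1) gamma(2)] / det = [(-1.5812)(3.98) - (-1.5812)(-0.4578)] / 13.34020656 = -7.01704936 / 13.34020656 = -0.526
  phi_hat_2 = [gamma(0) gamma(2) - gamma(1)^2] / det = [(3.98)(-0.4578) - (-1.5812)^2] / 13.34020656 = -4.32223744 / 13.34020656 = -0.324
So phi_hat = [-0.5260, -0.3240].
Therefore phi_hat_2 = -0.3240.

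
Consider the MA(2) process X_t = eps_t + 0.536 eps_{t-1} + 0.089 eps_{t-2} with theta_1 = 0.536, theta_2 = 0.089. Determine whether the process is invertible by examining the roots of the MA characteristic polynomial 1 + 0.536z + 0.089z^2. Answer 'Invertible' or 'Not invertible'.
\text{Invertible}

The MA(q) characteristic polynomial is P(z) = 1 + 0.536z + 0.089z^2.
Invertibility requires all roots to lie outside the unit circle, i.e. |z| > 1 for every root.
Set 1 + (0.536) z + (0.089) z^2 = 0, i.e. a z^2 + b z + c = 0 with a = 0.089, b = 0.536, c = 1.
Discriminant D = b^2 - 4ac = (0.536)^2 - 4*(0.089)*1 = 0.287296 - (0.356) = -0.068704.
D < 0, so the roots are the complex-conjugate pair z = (-b +/- i sqrt(-D)) / (2a) = -3.0112 +/- 1.4726i.
For a conjugate pair |z|^2 = z * conj(z) = (product of roots) = c/a = 1/(0.089) = 11.235955, so |z| = sqrt(11.235955) = 3.352 for both roots.
Moduli of all roots: 3.3520, 3.3520.
All moduli strictly greater than 1? Yes.
Verdict: Invertible.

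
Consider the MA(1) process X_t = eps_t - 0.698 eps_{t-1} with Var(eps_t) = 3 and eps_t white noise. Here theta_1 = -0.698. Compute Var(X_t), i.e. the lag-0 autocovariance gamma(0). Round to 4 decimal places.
\gamma(0) = 4.4616

For an MA(q) process X_t = eps_t + sum_i theta_i eps_{t-i} with
Var(eps_t) = sigma^2, the variance is
  gamma(0) = sigma^2 * (1 + sum_i theta_i^2).
  sum_i theta_i^2 = (-0.698)^2 = 0.487204.
  gamma(0) = 3 * (1 + 0.487204) = 3 * 1.487204 = 4.461612, which rounds to 4.4616.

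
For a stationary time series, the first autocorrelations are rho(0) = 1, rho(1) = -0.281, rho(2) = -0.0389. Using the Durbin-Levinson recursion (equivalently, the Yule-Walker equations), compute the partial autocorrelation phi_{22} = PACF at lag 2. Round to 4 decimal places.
\phi_{22} = -0.1280

The PACF at lag k is phi_{kk}, the last component of the solution
to the Yule-Walker system G_k phi = r_k where
  (G_k)_{ij} = rho(|i - j|), (r_k)_i = rho(i), i,j = 1..k.
Equivalently, Durbin-Levinson gives phi_{kk} iteratively:
  phi_{11} = rho(1)
  phi_{kk} = [rho(k) - sum_{j=1..k-1} phi_{k-1,j} rho(k-j)]
            / [1 - sum_{j=1..k-1} phi_{k-1,j} rho(j)],
  phi_{k,j} = phi_{k-1,j} - phi_{kk} phi_{k-1,k-j},  j = 1..k-1.
Step k = 1:
  phi_11 = rho(1) = -0.281.
Step k = 2:
  phi_22 = [rho(2) - phi_11 rho(1)] / [1 - phi_11 rho(1)] = [-0.0389 - (-0.281)(-0.281)] / [1 - (-0.281)(-0.281)]
         = -0.117861 / 0.921039 = -0.128.
Therefore phi_{22} = -0.1280.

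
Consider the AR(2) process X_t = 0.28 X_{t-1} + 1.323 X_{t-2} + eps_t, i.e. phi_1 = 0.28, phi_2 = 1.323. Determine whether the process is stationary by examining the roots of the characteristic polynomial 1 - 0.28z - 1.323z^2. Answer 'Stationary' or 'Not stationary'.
\text{Not stationary}

The AR(p) characteristic polynomial is P(z) = 1 - 0.28z - 1.323z^2.
Stationarity requires all roots to lie outside the unit circle, i.e. |z| > 1 for every root.
Set 1 + (-0.28) z + (-1.323) z^2 = 0, i.e. a z^2 + b z + c = 0 with a = -1.323, b = -0.28, c = 1.
Discriminant D = b^2 - 4ac = (-0.28)^2 - 4*(-1.323)*1 = 0.0784 - (-5.292) = 5.3704.
D >= 0, so the roots are real: z = (-b +/- sqrt(D)) / (2a) = (0.28 +/- 2.317412) / (-2.646).
  z_1 = (0.28 + 2.317412) / (-2.646) = -0.9816,   |z_1| = 0.9816.
  z_2 = (0.28 - 2.317412) / (-2.646) = 0.77,   |z_2| = 0.77.
Moduli of all roots: 0.9816, 0.7700.
All moduli strictly greater than 1? No.
Verdict: Not stationary.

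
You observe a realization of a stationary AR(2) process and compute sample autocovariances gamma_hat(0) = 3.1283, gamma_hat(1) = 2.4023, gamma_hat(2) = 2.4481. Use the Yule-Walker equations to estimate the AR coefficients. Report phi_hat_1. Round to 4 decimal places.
\hat\phi_{1} = 0.4070

The Yule-Walker equations for an AR(p) process read, in matrix form,
  Gamma_p phi = r_p,   with   (Gamma_p)_{ij} = gamma(|i - j|),
                       (r_p)_i = gamma(i),   i,j = 1..p.
Substitute the sample gammas (Toeplitz matrix and right-hand side of size 2):
  Gamma_p = [[3.1283, 2.4023], [2.4023, 3.1283]]
  r_p     = [2.4023, 2.4481]
Written out:
  3.1283 phi_1 + 2.4023 phi_2 = 2.4023
  2.4023 phi_1 + 3.1283 phi_2 = 2.4481
Solve by Cramer's rule:
  det = gamma(0)^2 - gamma(1)^2 = (3.1283)^2 - (2.4023)^2 = 9.78626089 - 5.77104529 = 4.0152156
  phi_hat_1 = [gamma(1) gamma(0) - gamma(1) gamma(2)] / det = [(2.4023)(3.1283) - (2.4023)(2.4481)] / 4.0152156 = 1.63404446 / 4.0152156 = 0.407
  phi_hat_2 = [gamma(0) gamma(2) - gamma(1)^2] / det = [(3.1283)(2.4481) - (2.4023)^2] / 4.0152156 = 1.88734594 / 4.0152156 = 0.47
So phi_hat = [0.4070, 0.4700].
Therefore phi_hat_1 = 0.4070.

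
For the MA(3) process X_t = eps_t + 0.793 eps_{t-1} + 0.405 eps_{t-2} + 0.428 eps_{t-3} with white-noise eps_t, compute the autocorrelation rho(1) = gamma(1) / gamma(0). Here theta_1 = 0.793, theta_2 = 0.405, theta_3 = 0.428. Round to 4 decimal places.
\rho(1) = 0.6516

For an MA(q) process with theta_0 = 1, the autocovariance is
  gamma(k) = sigma^2 * sum_{i=0..q-k} theta_i * theta_{i+k},
and rho(k) = gamma(k) / gamma(0). Sigma^2 cancels.
  numerator   = (1)*(0.793) + (0.793)*(0.405) + (0.405)*(0.428) = 1.287505.
  denominator = (1)^2 + (0.793)^2 + (0.405)^2 + (0.428)^2 = 1.976058.
  rho(1) = 1.287505 / 1.976058 = 0.6516.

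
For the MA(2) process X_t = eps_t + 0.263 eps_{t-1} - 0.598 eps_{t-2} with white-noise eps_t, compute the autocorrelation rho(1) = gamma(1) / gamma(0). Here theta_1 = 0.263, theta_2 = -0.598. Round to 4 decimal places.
\rho(1) = 0.0741

For an MA(q) process with theta_0 = 1, the autocovariance is
  gamma(k) = sigma^2 * sum_{i=0..q-k} theta_i * theta_{i+k},
and rho(k) = gamma(k) / gamma(0). Sigma^2 cancels.
  numerator   = (1)*(0.263) + (0.263)*(-0.598) = 0.105726.
  denominator = (1)^2 + (0.263)^2 + (-0.598)^2 = 1.426773.
  rho(1) = 0.105726 / 1.426773 = 0.0741.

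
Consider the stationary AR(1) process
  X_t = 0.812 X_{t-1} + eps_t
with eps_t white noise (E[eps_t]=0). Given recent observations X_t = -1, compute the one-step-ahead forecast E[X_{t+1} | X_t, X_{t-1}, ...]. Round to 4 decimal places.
E[X_{t+1} \mid \mathcal F_t] = -0.8120

For an AR(p) model X_t = c + sum_i phi_i X_{t-i} + eps_t, the
one-step-ahead conditional mean is
  E[X_{t+1} | X_t, ...] = c + sum_i phi_i X_{t+1-i}.
Substitute known values:
  E[X_{t+1} | ...] = (0.812) * (-1)
                   = -0.8120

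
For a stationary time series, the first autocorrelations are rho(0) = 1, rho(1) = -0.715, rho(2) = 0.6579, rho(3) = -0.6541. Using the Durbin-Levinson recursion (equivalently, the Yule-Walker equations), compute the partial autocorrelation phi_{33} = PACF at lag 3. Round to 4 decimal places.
\phi_{33} = -0.2480

The PACF at lag k is phi_{kk}, the last component of the solution
to the Yule-Walker system G_k phi = r_k where
  (G_k)_{ij} = rho(|i - j|), (r_k)_i = rho(i), i,j = 1..k.
Equivalently, Durbin-Levinson gives phi_{kk} iteratively:
  phi_{11} = rho(1)
  phi_{kk} = [rho(k) - sum_{j=1..k-1} phi_{k-1,j} rho(k-j)]
            / [1 - sum_{j=1..k-1} phi_{k-1,j} rho(j)],
  phi_{k,j} = phi_{k-1,j} - phi_{kk} phi_{k-1,k-j},  j = 1..k-1.
Step k = 1:
  phi_11 = rho(1) = -0.715.
Step k = 2:
  phi_22 = [rho(2) - phi_11 rho(1)] / [1 - phi_11 rho(1)] = [0.6579 - (-0.715)(-0.715)] / [1 - (-0.715)(-0.715)]
         = 0.146675 / 0.488775 = 0.300087.
  Update: phi_21 = phi_11 - phi_22 phi_11 = -0.715 - (0.300087)(-0.715) = -0.500438.
Step k = 3:
  phi_33 = [rho(3) - phi_21 rho(2) - phi_22 rho(1)] / [1 - phi_21 rho(1) - phi_22 rho(2)]
    numerator   = -0.6541 - (-0.500438)(0.6579) - (0.300087)(-0.715) = -0.11029978
    denominator = 1 - (-0.500438)(-0.715) - (0.300087)(0.6579) = 0.44475975
  phi_33 = -0.11029978 / 0.44475975 = -0.248.
Therefore phi_{33} = -0.2480.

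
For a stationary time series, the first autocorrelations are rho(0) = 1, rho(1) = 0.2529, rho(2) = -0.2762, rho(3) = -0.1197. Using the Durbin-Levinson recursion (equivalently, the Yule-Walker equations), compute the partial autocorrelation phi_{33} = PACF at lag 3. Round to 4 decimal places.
\phi_{33} = 0.0830

The PACF at lag k is phi_{kk}, the last component of the solution
to the Yule-Walker system G_k phi = r_k where
  (G_k)_{ij} = rho(|i - j|), (r_k)_i = rho(i), i,j = 1..k.
Equivalently, Durbin-Levinson gives phi_{kk} iteratively:
  phi_{11} = rho(1)
  phi_{kk} = [rho(k) - sum_{j=1..k-1} phi_{k-1,j} rho(k-j)]
            / [1 - sum_{j=1..k-1} phi_{k-1,j} rho(j)],
  phi_{k,j} = phi_{k-1,j} - phi_{kk} phi_{k-1,k-j},  j = 1..k-1.
Step k = 1:
  phi_11 = rho(1) = 0.2529.
Step k = 2:
  phi_22 = [rho(2) - phi_11 rho(1)] / [1 - phi_11 rho(1)] = [-0.2762 - (0.2529)(0.2529)] / [1 - (0.2529)(0.2529)]
         = -0.34015841 / 0.93604159 = -0.363401.
  Update: phi_21 = phi_11 - phi_22 phi_11 = 0.2529 - (-0.363401)(0.2529) = 0.344804.
Step k = 3:
  phi_33 = [rho(3) - phi_21 rho(2) - phi_22 rho(1)] / [1 - phi_21 rho(1) - phi_22 rho(2)]
    numerator   = -0.1197 - (0.344804)(-0.2762) - (-0.363401)(0.2529) = 0.067439
    denominator = 1 - (0.344804)(0.2529) - (-0.363401)(-0.2762) = 0.8124277
  phi_33 = 0.067439 / 0.8124277 = 0.083.
Therefore phi_{33} = 0.0830.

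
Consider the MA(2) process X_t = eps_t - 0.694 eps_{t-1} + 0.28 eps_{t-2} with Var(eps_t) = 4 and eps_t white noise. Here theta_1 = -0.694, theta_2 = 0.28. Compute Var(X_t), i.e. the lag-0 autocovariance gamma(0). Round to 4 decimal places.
\gamma(0) = 6.2401

For an MA(q) process X_t = eps_t + sum_i theta_i eps_{t-i} with
Var(eps_t) = sigma^2, the variance is
  gamma(0) = sigma^2 * (1 + sum_i theta_i^2).
  sum_i theta_i^2 = (-0.694)^2 + (0.28)^2 = 0.481636 + 0.0784 = 0.560036.
  gamma(0) = 4 * (1 + 0.560036) = 4 * 1.560036 = 6.240144, which rounds to 6.2401.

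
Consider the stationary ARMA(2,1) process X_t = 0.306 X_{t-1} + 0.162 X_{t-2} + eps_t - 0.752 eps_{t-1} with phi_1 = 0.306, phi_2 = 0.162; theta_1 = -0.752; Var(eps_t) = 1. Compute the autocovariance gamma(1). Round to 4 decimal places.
\gamma(1) = -0.4576

Multiply the model equation by X_{t-k} and take expectations. With theta_0 = psi_0 = 1 and psi_j the MA(infinity) weights, this gives
  gamma(k) - sum_i phi_i gamma(k-i) = c_k,
  c_k = sigma^2 * sum_{j=k..q} theta_j psi_{j-k}   (c_k = 0 for k > q),
using gamma(-m) = gamma(m).
psi-weights needed (psi_j = theta_j + sum_i phi_i psi_{j-i}):
  psi_1 = theta_1 + phi_1 = -0.752 + (0.306) = -0.446
Right-hand sides:
  c_0 = sigma^2 (1 + theta_1 psi_1) = 1 * (1 + (-0.752)(-0.446)) = 1 * 1.335392 = 1.335392
  c_1 = sigma^2 theta_1 = 1 * (-0.752) = -0.752
  c_2 = 0
Equations for k = 0, 1, 2 (AR order 2, c_2 = 0):
  (E0) gamma(0) = phi_1 gamma(1) + phi_2 gamma(2) + c_0
  (E1) gamma(1) = phi_1 gamma(0) + phi_2 gamma(1) + c_1
  (E2) gamma(2) = phi_1 gamma(1) + phi_2 gamma(0)
From (E1): gamma(1) = A gamma(0) + B with
  A = phi_1 / (1 - phi_2) = 0.306 / 0.838 = 0.365155,   B = c_1 / (1 - phi_2) = -0.752 / 0.838 = -0.897375.
Insert (E2) into (E0): gamma(0) (1 - phi_2^2) = phi_1 (1 + phi_2) gamma(1) + c_0.
  phi_1 (1 + phi_2) = (0.306)(1.162) = 0.355572,   1 - phi_2^2 = 0.973756.
Replace gamma(1) by A gamma(0) + B and collect gamma(0):
  gamma(0) [0.973756 - (0.355572)(0.365155)] = (0.355572)(-0.897375) + 1.335392
  gamma(0) * 0.843917 = 1.016311
  gamma(0) = 1.016311 / 0.843917 = 1.204278.
  gamma(1) = A gamma(0) + B = (0.365155)(1.204278) + (-0.897375) = -0.457626.
Therefore gamma(1) = -0.4576 (to 4 decimal places).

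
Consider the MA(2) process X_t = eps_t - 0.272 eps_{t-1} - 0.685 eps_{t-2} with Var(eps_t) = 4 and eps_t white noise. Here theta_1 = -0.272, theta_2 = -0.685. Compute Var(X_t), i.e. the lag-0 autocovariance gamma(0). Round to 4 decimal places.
\gamma(0) = 6.1728

For an MA(q) process X_t = eps_t + sum_i theta_i eps_{t-i} with
Var(eps_t) = sigma^2, the variance is
  gamma(0) = sigma^2 * (1 + sum_i theta_i^2).
  sum_i theta_i^2 = (-0.272)^2 + (-0.685)^2 = 0.073984 + 0.469225 = 0.543209.
  gamma(0) = 4 * (1 + 0.543209) = 4 * 1.543209 = 6.172836, which rounds to 6.1728.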